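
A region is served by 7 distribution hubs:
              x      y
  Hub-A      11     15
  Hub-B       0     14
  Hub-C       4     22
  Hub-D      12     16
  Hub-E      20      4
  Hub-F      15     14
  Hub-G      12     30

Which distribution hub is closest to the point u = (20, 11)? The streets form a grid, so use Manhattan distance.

Hub-E

d(u, Hub-A) = |20−11| + |11−15| = 9 + 4 = 13
d(u, Hub-B) = |20−0| + |11−14| = 20 + 3 = 23
d(u, Hub-C) = |20−4| + |11−22| = 16 + 11 = 27
d(u, Hub-D) = |20−12| + |11−16| = 8 + 5 = 13
d(u, Hub-E) = |20−20| + |11−4| = 0 + 7 = 7
d(u, Hub-F) = |20−15| + |11−14| = 5 + 3 = 8
d(u, Hub-G) = |20−12| + |11−30| = 8 + 19 = 27
The smallest is to Hub-E, so u lies in the Voronoi region of Hub-E.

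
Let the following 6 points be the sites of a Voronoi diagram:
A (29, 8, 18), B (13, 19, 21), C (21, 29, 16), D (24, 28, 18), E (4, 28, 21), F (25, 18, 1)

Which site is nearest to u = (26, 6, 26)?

Squared Euclidean distances:
|uA|² = 9 + 4 + 64 = 77
|uB|² = 169 + 169 + 25 = 363
|uC|² = 25 + 529 + 100 = 654
|uD|² = 4 + 484 + 64 = 552
|uE|² = 484 + 484 + 25 = 993
|uF|² = 1 + 144 + 625 = 770
Minimum is at A.

A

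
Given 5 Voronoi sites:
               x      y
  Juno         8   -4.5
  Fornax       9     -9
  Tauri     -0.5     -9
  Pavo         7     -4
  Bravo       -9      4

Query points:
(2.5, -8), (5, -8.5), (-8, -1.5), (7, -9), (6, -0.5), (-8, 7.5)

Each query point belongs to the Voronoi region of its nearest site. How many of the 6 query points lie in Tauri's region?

1

(2.5, -8) — d² to each: Juno:42.5, Fornax:43.25, Tauri:10, Pavo:36.25, Bravo:276.25 → nearest is Tauri
(5, -8.5) — d² to each: Juno:25, Fornax:16.25, Tauri:30.5, Pavo:24.25, Bravo:352.25 → nearest is Fornax
(-8, -1.5) — d² to each: Juno:265, Fornax:345.25, Tauri:112.5, Pavo:231.25, Bravo:31.25 → nearest is Bravo
(7, -9) — d² to each: Juno:21.25, Fornax:4, Tauri:56.25, Pavo:25, Bravo:425 → nearest is Fornax
(6, -0.5) — d² to each: Juno:20, Fornax:81.25, Tauri:114.5, Pavo:13.25, Bravo:245.25 → nearest is Pavo
(-8, 7.5) — d² to each: Juno:400, Fornax:561.25, Tauri:328.5, Pavo:357.25, Bravo:13.25 → nearest is Bravo
1 of the 6 points has Tauri as nearest.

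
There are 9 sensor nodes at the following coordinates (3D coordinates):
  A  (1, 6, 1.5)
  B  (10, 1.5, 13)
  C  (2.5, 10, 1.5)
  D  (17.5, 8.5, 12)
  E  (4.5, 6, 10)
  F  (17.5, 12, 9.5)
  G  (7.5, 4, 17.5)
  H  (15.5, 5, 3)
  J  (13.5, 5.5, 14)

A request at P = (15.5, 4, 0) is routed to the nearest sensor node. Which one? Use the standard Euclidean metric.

Squared Euclidean distances:
|PA|² = 210.25 + 4 + 2.25 = 216.5
|PB|² = 30.25 + 6.25 + 169 = 205.5
|PC|² = 169 + 36 + 2.25 = 207.25
|PD|² = 4 + 20.25 + 144 = 168.25
|PE|² = 121 + 4 + 100 = 225
|PF|² = 4 + 64 + 90.25 = 158.25
|PG|² = 64 + 0 + 306.25 = 370.25
|PH|² = 0 + 1 + 9 = 10
|PJ|² = 4 + 2.25 + 196 = 202.25
H is nearest.

H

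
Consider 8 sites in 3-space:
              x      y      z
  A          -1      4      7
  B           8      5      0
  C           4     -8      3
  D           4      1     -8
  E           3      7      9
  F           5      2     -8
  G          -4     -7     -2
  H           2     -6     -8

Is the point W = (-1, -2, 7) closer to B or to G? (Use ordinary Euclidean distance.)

Compare squared distances:
|WB|² = (-1−8)² + (-2−5)² + (7−0)² = 81 + 49 + 49 = 179
|WG|² = (-1−(-4))² + (-2−(-7))² + (7−(-2))² = 9 + 25 + 81 = 115
179 > 115, so G is closer.

G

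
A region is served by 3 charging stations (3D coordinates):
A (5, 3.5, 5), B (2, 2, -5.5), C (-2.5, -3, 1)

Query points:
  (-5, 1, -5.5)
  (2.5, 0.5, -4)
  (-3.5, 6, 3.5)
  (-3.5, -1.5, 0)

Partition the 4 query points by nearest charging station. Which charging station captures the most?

B

(-5, 1, -5.5) — d² to each: A:216.5, B:50, C:64.5 → nearest is B
(2.5, 0.5, -4) — d² to each: A:96.25, B:4.75, C:62.25 → nearest is B
(-3.5, 6, 3.5) — d² to each: A:80.75, B:127.25, C:88.25 → nearest is A
(-3.5, -1.5, 0) — d² to each: A:122.25, B:72.75, C:4.25 → nearest is C
Tally — A:1, B:2, C:1. B captures the most (2).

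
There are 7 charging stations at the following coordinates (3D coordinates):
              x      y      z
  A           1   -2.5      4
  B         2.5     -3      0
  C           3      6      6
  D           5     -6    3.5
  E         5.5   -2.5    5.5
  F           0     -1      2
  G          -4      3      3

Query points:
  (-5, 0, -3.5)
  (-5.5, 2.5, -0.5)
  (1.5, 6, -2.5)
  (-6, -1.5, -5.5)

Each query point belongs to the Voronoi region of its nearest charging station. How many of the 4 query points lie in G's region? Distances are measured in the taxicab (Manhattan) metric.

2

(-5, 0, -3.5) — d to each: A:16, B:14, C:23.5, D:23, E:22, F:11.5, G:10.5 → nearest is G
(-5.5, 2.5, -0.5) — d to each: A:16, B:14, C:18.5, D:23, E:22, F:11.5, G:5.5 → nearest is G
(1.5, 6, -2.5) — d to each: A:15.5, B:12.5, C:10, D:21.5, E:20.5, F:13, G:14 → nearest is C
(-6, -1.5, -5.5) — d to each: A:17.5, B:15.5, C:28, D:24.5, E:23.5, F:14, G:15 → nearest is F
2 of the 4 points have G as nearest.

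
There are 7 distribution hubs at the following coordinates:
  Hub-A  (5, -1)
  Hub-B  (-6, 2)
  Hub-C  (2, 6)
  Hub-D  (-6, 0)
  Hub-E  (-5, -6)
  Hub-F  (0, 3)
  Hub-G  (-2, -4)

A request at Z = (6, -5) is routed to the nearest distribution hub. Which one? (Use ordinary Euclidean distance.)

Hub-A

Squared Euclidean distances:
d²(Z, Hub-A) = (6−5)² + (-5−(-1))² = 1 + 16 = 17
d²(Z, Hub-B) = (6−(-6))² + (-5−2)² = 144 + 49 = 193
d²(Z, Hub-C) = (6−2)² + (-5−6)² = 16 + 121 = 137
d²(Z, Hub-D) = (6−(-6))² + (-5−0)² = 144 + 25 = 169
d²(Z, Hub-E) = (6−(-5))² + (-5−(-6))² = 121 + 1 = 122
d²(Z, Hub-F) = (6−0)² + (-5−3)² = 36 + 64 = 100
d²(Z, Hub-G) = (6−(-2))² + (-5−(-4))² = 64 + 1 = 65
Minimum is at Hub-A.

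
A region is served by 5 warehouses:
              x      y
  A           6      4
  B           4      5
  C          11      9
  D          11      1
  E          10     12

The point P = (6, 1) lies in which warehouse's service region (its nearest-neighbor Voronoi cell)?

Squared Euclidean distances:
|PA|² = (6−6)² + (1−4)² = 0 + 9 = 9
|PB|² = (6−4)² + (1−5)² = 4 + 16 = 20
|PC|² = (6−11)² + (1−9)² = 25 + 64 = 89
|PD|² = (6−11)² + (1−1)² = 25 + 0 = 25
|PE|² = (6−10)² + (1−12)² = 16 + 121 = 137
Minimum is at A.

A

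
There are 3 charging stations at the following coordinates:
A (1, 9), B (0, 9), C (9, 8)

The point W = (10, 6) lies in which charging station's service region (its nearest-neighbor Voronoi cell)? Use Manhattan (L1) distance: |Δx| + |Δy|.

C

d(W,A) = |10−1| + |6−9| = 9 + 3 = 12
d(W,B) = |10−0| + |6−9| = 10 + 3 = 13
d(W,C) = |10−9| + |6−8| = 1 + 2 = 3
Minimum is at C.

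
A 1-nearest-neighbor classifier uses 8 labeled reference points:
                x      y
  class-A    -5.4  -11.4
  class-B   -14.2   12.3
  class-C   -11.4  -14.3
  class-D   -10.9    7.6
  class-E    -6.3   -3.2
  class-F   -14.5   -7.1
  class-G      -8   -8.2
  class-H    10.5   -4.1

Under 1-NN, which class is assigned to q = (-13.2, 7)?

Squared Euclidean distances:
d²(q, class-A) = (-13.2−(-5.4))² + (7−(-11.4))² = 60.84 + 338.56 = 399.4
d²(q, class-B) = (-13.2−(-14.2))² + (7−12.3)² = 1 + 28.09 = 29.09
d²(q, class-C) = (-13.2−(-11.4))² + (7−(-14.3))² = 3.24 + 453.69 = 456.93
d²(q, class-D) = (-13.2−(-10.9))² + (7−7.6)² = 5.29 + 0.36 = 5.65
d²(q, class-E) = (-13.2−(-6.3))² + (7−(-3.2))² = 47.61 + 104.04 = 151.65
d²(q, class-F) = (-13.2−(-14.5))² + (7−(-7.1))² = 1.69 + 198.81 = 200.5
d²(q, class-G) = (-13.2−(-8))² + (7−(-8.2))² = 27.04 + 231.04 = 258.08
d²(q, class-H) = (-13.2−10.5)² + (7−(-4.1))² = 561.69 + 123.21 = 684.9
The smallest is to class-D, so q lies in the Voronoi region of class-D.

class-D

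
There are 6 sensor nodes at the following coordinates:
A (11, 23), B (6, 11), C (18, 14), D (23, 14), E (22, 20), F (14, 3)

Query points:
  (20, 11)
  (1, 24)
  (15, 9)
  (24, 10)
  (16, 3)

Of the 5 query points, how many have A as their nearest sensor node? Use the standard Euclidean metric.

(20, 11) — d² to each: A:225, B:196, C:13, D:18, E:85, F:100 → nearest is C
(1, 24) — d² to each: A:101, B:194, C:389, D:584, E:457, F:610 → nearest is A
(15, 9) — d² to each: A:212, B:85, C:34, D:89, E:170, F:37 → nearest is C
(24, 10) — d² to each: A:338, B:325, C:52, D:17, E:104, F:149 → nearest is D
(16, 3) — d² to each: A:425, B:164, C:125, D:170, E:325, F:4 → nearest is F
1 of the 5 points has A as nearest.

1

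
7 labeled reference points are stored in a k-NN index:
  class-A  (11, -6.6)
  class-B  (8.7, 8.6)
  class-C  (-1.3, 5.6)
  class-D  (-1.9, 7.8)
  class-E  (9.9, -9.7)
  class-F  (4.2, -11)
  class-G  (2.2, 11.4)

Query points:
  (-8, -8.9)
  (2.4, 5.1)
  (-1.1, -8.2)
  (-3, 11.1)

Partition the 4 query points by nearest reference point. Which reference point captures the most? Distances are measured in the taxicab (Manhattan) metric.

class-F

(-8, -8.9) — d to each: class-A:21.3, class-B:34.2, class-C:21.2, class-D:22.8, class-E:18.7, class-F:14.3, class-G:30.5 → nearest is class-F
(2.4, 5.1) — d to each: class-A:20.3, class-B:9.8, class-C:4.2, class-D:7, class-E:22.3, class-F:17.9, class-G:6.5 → nearest is class-C
(-1.1, -8.2) — d to each: class-A:13.7, class-B:26.6, class-C:14, class-D:16.8, class-E:12.5, class-F:8.1, class-G:22.9 → nearest is class-F
(-3, 11.1) — d to each: class-A:31.7, class-B:14.2, class-C:7.2, class-D:4.4, class-E:33.7, class-F:29.3, class-G:5.5 → nearest is class-D
Tally — class-C:1, class-D:1, class-F:2. class-F captures the most (2).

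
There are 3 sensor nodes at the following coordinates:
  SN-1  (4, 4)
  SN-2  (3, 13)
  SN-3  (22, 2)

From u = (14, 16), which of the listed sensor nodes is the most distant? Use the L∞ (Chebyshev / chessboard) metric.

d(u, SN-1) = max(10, 12) = 12
d(u, SN-2) = max(11, 3) = 11
d(u, SN-3) = max(8, 14) = 14
The largest is to SN-3.

SN-3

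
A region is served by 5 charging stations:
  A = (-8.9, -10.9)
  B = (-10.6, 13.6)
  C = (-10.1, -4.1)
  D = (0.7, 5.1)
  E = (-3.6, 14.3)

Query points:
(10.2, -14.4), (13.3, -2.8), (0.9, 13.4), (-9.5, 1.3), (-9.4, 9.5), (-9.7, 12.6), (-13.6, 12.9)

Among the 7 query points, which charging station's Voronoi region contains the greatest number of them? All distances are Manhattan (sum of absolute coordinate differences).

(10.2, -14.4) — d to each: A:22.6, B:48.8, C:30.6, D:29, E:42.5 → nearest is A
(13.3, -2.8) — d to each: A:30.3, B:40.3, C:24.7, D:20.5, E:34 → nearest is D
(0.9, 13.4) — d to each: A:34.1, B:11.7, C:28.5, D:8.5, E:5.4 → nearest is E
(-9.5, 1.3) — d to each: A:12.8, B:13.4, C:6, D:14, E:18.9 → nearest is C
(-9.4, 9.5) — d to each: A:20.9, B:5.3, C:14.3, D:14.5, E:10.6 → nearest is B
(-9.7, 12.6) — d to each: A:24.3, B:1.9, C:17.1, D:17.9, E:7.8 → nearest is B
(-13.6, 12.9) — d to each: A:28.5, B:3.7, C:20.5, D:22.1, E:11.4 → nearest is B
Tally — A:1, B:3, C:1, D:1, E:1. B captures the most (3).

B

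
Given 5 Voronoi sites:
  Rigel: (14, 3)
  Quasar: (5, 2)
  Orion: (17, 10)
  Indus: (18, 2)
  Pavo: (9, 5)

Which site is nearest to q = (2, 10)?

Quasar

Compare squared distances (the ordering matches that of the actual distances):
d²(q, Rigel) = 144 + 49 = 193
d²(q, Quasar) = 9 + 64 = 73
d²(q, Orion) = 225 + 0 = 225
d²(q, Indus) = 256 + 64 = 320
d²(q, Pavo) = 49 + 25 = 74
Quasar is nearest.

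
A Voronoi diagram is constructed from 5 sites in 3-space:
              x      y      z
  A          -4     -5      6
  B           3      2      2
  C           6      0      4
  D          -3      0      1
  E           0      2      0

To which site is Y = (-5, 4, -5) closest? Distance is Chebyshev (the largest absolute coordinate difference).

d(Y,A) = max(1, 9, 11) = 11
d(Y,B) = max(8, 2, 7) = 8
d(Y,C) = max(11, 4, 9) = 11
d(Y,D) = max(2, 4, 6) = 6
d(Y,E) = max(5, 2, 5) = 5
The smallest is to E, so Y lies in the Voronoi region of E.

E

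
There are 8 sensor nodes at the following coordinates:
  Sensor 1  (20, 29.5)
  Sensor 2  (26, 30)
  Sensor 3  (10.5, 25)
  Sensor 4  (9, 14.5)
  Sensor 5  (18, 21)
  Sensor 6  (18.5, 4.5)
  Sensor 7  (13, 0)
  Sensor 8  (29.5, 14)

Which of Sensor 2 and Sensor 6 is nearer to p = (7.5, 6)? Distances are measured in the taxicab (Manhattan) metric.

Sensor 6

d(p, Sensor 2) = |7.5−26| + |6−30| = 18.5 + 24 = 42.5
d(p, Sensor 6) = |7.5−18.5| + |6−4.5| = 11 + 1.5 = 12.5
42.5 > 12.5, so Sensor 6 is closer.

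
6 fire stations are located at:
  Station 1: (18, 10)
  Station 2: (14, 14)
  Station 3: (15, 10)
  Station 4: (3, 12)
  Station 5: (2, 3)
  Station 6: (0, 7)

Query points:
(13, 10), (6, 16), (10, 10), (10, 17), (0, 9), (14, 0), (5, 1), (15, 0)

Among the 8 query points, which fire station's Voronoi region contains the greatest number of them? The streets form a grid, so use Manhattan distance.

Station 3

(13, 10) — d to each: Station 1:5, Station 2:5, Station 3:2, Station 4:12, Station 5:18, Station 6:16 → nearest is Station 3
(6, 16) — d to each: Station 1:18, Station 2:10, Station 3:15, Station 4:7, Station 5:17, Station 6:15 → nearest is Station 4
(10, 10) — d to each: Station 1:8, Station 2:8, Station 3:5, Station 4:9, Station 5:15, Station 6:13 → nearest is Station 3
(10, 17) — d to each: Station 1:15, Station 2:7, Station 3:12, Station 4:12, Station 5:22, Station 6:20 → nearest is Station 2
(0, 9) — d to each: Station 1:19, Station 2:19, Station 3:16, Station 4:6, Station 5:8, Station 6:2 → nearest is Station 6
(14, 0) — d to each: Station 1:14, Station 2:14, Station 3:11, Station 4:23, Station 5:15, Station 6:21 → nearest is Station 3
(5, 1) — d to each: Station 1:22, Station 2:22, Station 3:19, Station 4:13, Station 5:5, Station 6:11 → nearest is Station 5
(15, 0) — d to each: Station 1:13, Station 2:15, Station 3:10, Station 4:24, Station 5:16, Station 6:22 → nearest is Station 3
Tally — Station 2:1, Station 3:4, Station 4:1, Station 5:1, Station 6:1. Station 3 captures the most (4).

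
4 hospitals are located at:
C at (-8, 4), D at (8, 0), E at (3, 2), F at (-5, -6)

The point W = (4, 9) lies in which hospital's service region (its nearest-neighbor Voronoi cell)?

Squared Euclidean distances:
|WC|² = 144 + 25 = 169
|WD|² = 16 + 81 = 97
|WE|² = 1 + 49 = 50
|WF|² = 81 + 225 = 306
E is nearest.

E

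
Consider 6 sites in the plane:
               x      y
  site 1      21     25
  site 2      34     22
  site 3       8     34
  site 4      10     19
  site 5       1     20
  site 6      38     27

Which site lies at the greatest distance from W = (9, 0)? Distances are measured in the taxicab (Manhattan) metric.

site 6

d(W, site 1) = |9−21| + |0−25| = 12 + 25 = 37
d(W, site 2) = |9−34| + |0−22| = 25 + 22 = 47
d(W, site 3) = |9−8| + |0−34| = 1 + 34 = 35
d(W, site 4) = |9−10| + |0−19| = 1 + 19 = 20
d(W, site 5) = |9−1| + |0−20| = 8 + 20 = 28
d(W, site 6) = |9−38| + |0−27| = 29 + 27 = 56
The largest is to site 6.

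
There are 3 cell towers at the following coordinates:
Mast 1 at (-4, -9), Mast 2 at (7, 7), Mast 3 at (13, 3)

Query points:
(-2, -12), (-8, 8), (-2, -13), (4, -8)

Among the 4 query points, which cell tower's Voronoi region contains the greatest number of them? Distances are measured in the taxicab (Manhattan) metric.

(-2, -12) — d to each: Mast 1:5, Mast 2:28, Mast 3:30 → nearest is Mast 1
(-8, 8) — d to each: Mast 1:21, Mast 2:16, Mast 3:26 → nearest is Mast 2
(-2, -13) — d to each: Mast 1:6, Mast 2:29, Mast 3:31 → nearest is Mast 1
(4, -8) — d to each: Mast 1:9, Mast 2:18, Mast 3:20 → nearest is Mast 1
Tally — Mast 1:3, Mast 2:1. Mast 1 captures the most (3).

Mast 1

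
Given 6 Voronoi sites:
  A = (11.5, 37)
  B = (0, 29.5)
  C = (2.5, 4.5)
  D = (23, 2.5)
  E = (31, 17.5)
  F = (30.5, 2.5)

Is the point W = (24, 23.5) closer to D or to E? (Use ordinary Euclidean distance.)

Compare squared distances:
|WD|² = (24−23)² + (23.5−2.5)² = 1 + 441 = 442
|WE|² = (24−31)² + (23.5−17.5)² = 49 + 36 = 85
442 > 85, so E is closer.

E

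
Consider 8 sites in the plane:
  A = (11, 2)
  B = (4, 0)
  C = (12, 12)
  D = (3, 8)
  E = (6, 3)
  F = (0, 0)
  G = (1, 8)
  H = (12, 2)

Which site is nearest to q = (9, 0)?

A

Since √ is increasing, it suffices to compare squared distances:
|qA|² = (9−11)² + (0−2)² = 4 + 4 = 8
|qB|² = (9−4)² + (0−0)² = 25 + 0 = 25
|qC|² = (9−12)² + (0−12)² = 9 + 144 = 153
|qD|² = (9−3)² + (0−8)² = 36 + 64 = 100
|qE|² = (9−6)² + (0−3)² = 9 + 9 = 18
|qF|² = (9−0)² + (0−0)² = 81 + 0 = 81
|qG|² = (9−1)² + (0−8)² = 64 + 64 = 128
|qH|² = (9−12)² + (0−2)² = 9 + 4 = 13
A is nearest.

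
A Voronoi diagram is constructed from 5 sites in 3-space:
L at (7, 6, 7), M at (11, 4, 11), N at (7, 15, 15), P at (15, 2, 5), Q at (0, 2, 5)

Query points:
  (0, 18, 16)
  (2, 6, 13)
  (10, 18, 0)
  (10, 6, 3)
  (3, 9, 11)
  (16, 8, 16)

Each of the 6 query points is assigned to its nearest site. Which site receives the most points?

L

(0, 18, 16) — d² to each: L:274, M:342, N:59, P:602, Q:377 → nearest is N
(2, 6, 13) — d² to each: L:61, M:89, N:110, P:249, Q:84 → nearest is L
(10, 18, 0) — d² to each: L:202, M:318, N:243, P:306, Q:381 → nearest is L
(10, 6, 3) — d² to each: L:25, M:69, N:234, P:45, Q:120 → nearest is L
(3, 9, 11) — d² to each: L:41, M:89, N:68, P:229, Q:94 → nearest is L
(16, 8, 16) — d² to each: L:166, M:66, N:131, P:158, Q:413 → nearest is M
Tally — L:4, M:1, N:1. L captures the most (4).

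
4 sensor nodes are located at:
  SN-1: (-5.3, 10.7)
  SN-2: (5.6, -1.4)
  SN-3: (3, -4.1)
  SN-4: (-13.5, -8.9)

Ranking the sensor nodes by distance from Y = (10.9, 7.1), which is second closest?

Compare squared distances (the ordering matches that of the actual distances):
d²(Y, SN-1) = 262.44 + 12.96 = 275.4
d²(Y, SN-2) = 28.09 + 72.25 = 100.34
d²(Y, SN-3) = 62.41 + 125.44 = 187.85
d²(Y, SN-4) = 595.36 + 256 = 851.36
Sorted ascending: SN-2, SN-3, SN-1, … — the second-nearest is SN-3.

SN-3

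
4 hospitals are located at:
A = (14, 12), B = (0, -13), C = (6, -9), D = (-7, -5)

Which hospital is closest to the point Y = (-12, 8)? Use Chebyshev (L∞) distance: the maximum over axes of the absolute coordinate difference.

d(Y,A) = max(26, 4) = 26
d(Y,B) = max(12, 21) = 21
d(Y,C) = max(18, 17) = 18
d(Y,D) = max(5, 13) = 13
D is nearest.

D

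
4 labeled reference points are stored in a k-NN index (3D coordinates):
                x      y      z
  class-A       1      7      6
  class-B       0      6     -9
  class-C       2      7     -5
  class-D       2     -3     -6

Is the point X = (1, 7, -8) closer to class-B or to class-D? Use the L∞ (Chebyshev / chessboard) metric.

class-B

d(X, class-B) = max(1, 1, 1) = 1
d(X, class-D) = max(1, 10, 2) = 10
1 < 10, so class-B is closer.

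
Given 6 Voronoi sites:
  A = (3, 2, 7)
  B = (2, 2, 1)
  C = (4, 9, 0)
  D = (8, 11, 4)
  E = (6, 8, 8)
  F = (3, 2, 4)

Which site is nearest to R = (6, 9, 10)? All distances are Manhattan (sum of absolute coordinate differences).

E

d(R,A) = |6−3| + |9−2| + |10−7| = 3 + 7 + 3 = 13
d(R,B) = |6−2| + |9−2| + |10−1| = 4 + 7 + 9 = 20
d(R,C) = |6−4| + |9−9| + |10−0| = 2 + 0 + 10 = 12
d(R,D) = |6−8| + |9−11| + |10−4| = 2 + 2 + 6 = 10
d(R,E) = |6−6| + |9−8| + |10−8| = 0 + 1 + 2 = 3
d(R,F) = |6−3| + |9−2| + |10−4| = 3 + 7 + 6 = 16
The smallest is to E, so R lies in the Voronoi region of E.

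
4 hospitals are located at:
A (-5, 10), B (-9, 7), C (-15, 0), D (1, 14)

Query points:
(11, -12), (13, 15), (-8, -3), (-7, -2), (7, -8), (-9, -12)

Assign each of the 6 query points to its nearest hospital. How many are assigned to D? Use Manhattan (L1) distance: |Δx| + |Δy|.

(11, -12) — d to each: A:38, B:39, C:38, D:36 → nearest is D
(13, 15) — d to each: A:23, B:30, C:43, D:13 → nearest is D
(-8, -3) — d to each: A:16, B:11, C:10, D:26 → nearest is C
(-7, -2) — d to each: A:14, B:11, C:10, D:24 → nearest is C
(7, -8) — d to each: A:30, B:31, C:30, D:28 → nearest is D
(-9, -12) — d to each: A:26, B:19, C:18, D:36 → nearest is C
3 of the 6 points have D as nearest.

3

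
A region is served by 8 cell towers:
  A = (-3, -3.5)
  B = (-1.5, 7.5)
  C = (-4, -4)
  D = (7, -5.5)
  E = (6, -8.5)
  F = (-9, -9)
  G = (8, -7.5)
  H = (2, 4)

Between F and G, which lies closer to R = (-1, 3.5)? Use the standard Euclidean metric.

Compare squared distances:
|RF|² = (-1−(-9))² + (3.5−(-9))² = 64 + 156.25 = 220.25
|RG|² = (-1−8)² + (3.5−(-7.5))² = 81 + 121 = 202
220.25 > 202, so G is closer.

G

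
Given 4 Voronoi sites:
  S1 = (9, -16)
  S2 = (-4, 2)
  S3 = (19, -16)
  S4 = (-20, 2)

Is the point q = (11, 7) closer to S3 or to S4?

Compare squared distances:
|qS3|² = (11−19)² + (7−(-16))² = 64 + 529 = 593
|qS4|² = (11−(-20))² + (7−2)² = 961 + 25 = 986
593 < 986, so S3 is closer.

S3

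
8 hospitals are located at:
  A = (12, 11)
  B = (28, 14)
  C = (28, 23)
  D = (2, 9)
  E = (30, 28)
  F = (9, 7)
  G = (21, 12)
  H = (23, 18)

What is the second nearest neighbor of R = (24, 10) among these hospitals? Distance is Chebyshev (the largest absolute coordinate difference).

B

d(R,A) = max(12, 1) = 12
d(R,B) = max(4, 4) = 4
d(R,C) = max(4, 13) = 13
d(R,D) = max(22, 1) = 22
d(R,E) = max(6, 18) = 18
d(R,F) = max(15, 3) = 15
d(R,G) = max(3, 2) = 3
d(R,H) = max(1, 8) = 8
Sorted ascending: G, B, H, … — the second-nearest is B.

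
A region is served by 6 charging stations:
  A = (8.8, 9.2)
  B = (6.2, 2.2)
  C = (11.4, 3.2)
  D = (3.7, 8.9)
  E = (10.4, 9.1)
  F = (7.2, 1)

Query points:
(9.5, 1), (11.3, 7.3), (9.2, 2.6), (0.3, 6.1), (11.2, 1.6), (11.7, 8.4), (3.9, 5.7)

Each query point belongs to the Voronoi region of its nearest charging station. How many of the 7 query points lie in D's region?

2

(9.5, 1) — d² to each: A:67.73, B:12.33, C:8.45, D:96.05, E:66.42, F:5.29 → nearest is F
(11.3, 7.3) — d² to each: A:9.86, B:52.02, C:16.82, D:60.32, E:4.05, F:56.5 → nearest is E
(9.2, 2.6) — d² to each: A:43.72, B:9.16, C:5.2, D:69.94, E:43.69, F:6.56 → nearest is C
(0.3, 6.1) — d² to each: A:81.86, B:50.02, C:131.62, D:19.4, E:111.01, F:73.62 → nearest is D
(11.2, 1.6) — d² to each: A:63.52, B:25.36, C:2.6, D:109.54, E:56.89, F:16.36 → nearest is C
(11.7, 8.4) — d² to each: A:9.05, B:68.69, C:27.13, D:64.25, E:2.18, F:75.01 → nearest is E
(3.9, 5.7) — d² to each: A:36.26, B:17.54, C:62.5, D:10.28, E:53.81, F:32.98 → nearest is D
2 of the 7 points have D as nearest.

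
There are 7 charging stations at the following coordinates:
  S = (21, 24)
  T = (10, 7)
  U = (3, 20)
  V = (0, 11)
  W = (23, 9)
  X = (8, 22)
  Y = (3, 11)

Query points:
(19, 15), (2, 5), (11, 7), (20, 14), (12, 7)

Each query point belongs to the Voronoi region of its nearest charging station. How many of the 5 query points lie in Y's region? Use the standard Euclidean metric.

1

(19, 15) — d² to each: S:85, T:145, U:281, V:377, W:52, X:170, Y:272 → nearest is W
(2, 5) — d² to each: S:722, T:68, U:226, V:40, W:457, X:325, Y:37 → nearest is Y
(11, 7) — d² to each: S:389, T:1, U:233, V:137, W:148, X:234, Y:80 → nearest is T
(20, 14) — d² to each: S:101, T:149, U:325, V:409, W:34, X:208, Y:298 → nearest is W
(12, 7) — d² to each: S:370, T:4, U:250, V:160, W:125, X:241, Y:97 → nearest is T
1 of the 5 points has Y as nearest.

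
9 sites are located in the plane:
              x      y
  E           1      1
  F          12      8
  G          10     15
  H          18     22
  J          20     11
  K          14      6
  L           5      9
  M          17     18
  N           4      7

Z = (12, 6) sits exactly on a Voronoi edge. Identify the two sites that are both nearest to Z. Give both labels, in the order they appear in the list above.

F and K

Squared distances from Z to each site:
|ZE|² = 121 + 25 = 146
|ZF|² = 0 + 4 = 4
|ZG|² = 4 + 81 = 85
|ZH|² = 36 + 256 = 292
|ZJ|² = 64 + 25 = 89
|ZK|² = 4 + 0 = 4
|ZL|² = 49 + 9 = 58
|ZM|² = 25 + 144 = 169
|ZN|² = 64 + 1 = 65
Z is equidistant from F and K (both at squared distance 4), and every other site is strictly farther — so Z lies on the F–K Voronoi edge.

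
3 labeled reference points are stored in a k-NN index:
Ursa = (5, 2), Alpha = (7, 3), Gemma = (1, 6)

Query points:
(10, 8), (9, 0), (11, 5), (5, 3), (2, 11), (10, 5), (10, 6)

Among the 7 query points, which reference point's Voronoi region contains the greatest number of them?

(10, 8) — d² to each: Ursa:61, Alpha:34, Gemma:85 → nearest is Alpha
(9, 0) — d² to each: Ursa:20, Alpha:13, Gemma:100 → nearest is Alpha
(11, 5) — d² to each: Ursa:45, Alpha:20, Gemma:101 → nearest is Alpha
(5, 3) — d² to each: Ursa:1, Alpha:4, Gemma:25 → nearest is Ursa
(2, 11) — d² to each: Ursa:90, Alpha:89, Gemma:26 → nearest is Gemma
(10, 5) — d² to each: Ursa:34, Alpha:13, Gemma:82 → nearest is Alpha
(10, 6) — d² to each: Ursa:41, Alpha:18, Gemma:81 → nearest is Alpha
Tally — Ursa:1, Alpha:5, Gemma:1. Alpha captures the most (5).

Alpha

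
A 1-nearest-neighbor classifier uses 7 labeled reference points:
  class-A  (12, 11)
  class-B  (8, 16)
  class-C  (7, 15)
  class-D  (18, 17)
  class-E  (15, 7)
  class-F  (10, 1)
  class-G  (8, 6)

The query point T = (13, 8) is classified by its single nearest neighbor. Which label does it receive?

Squared Euclidean distances:
d²(T, class-A) = 1 + 9 = 10
d²(T, class-B) = 25 + 64 = 89
d²(T, class-C) = 36 + 49 = 85
d²(T, class-D) = 25 + 81 = 106
d²(T, class-E) = 4 + 1 = 5
d²(T, class-F) = 9 + 49 = 58
d²(T, class-G) = 25 + 4 = 29
The smallest is to class-E, so T lies in the Voronoi region of class-E.

class-E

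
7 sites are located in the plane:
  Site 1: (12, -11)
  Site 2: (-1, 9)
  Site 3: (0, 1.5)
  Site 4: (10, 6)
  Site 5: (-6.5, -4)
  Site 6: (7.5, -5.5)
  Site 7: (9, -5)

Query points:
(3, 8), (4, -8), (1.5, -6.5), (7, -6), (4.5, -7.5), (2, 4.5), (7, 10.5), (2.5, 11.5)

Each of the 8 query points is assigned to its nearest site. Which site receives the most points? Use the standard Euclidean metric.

(3, 8) — d² to each: Site 1:442, Site 2:17, Site 3:51.25, Site 4:53, Site 5:234.25, Site 6:202.5, Site 7:205 → nearest is Site 2
(4, -8) — d² to each: Site 1:73, Site 2:314, Site 3:106.25, Site 4:232, Site 5:126.25, Site 6:18.5, Site 7:34 → nearest is Site 6
(1.5, -6.5) — d² to each: Site 1:130.5, Site 2:246.5, Site 3:66.25, Site 4:228.5, Site 5:70.25, Site 6:37, Site 7:58.5 → nearest is Site 6
(7, -6) — d² to each: Site 1:50, Site 2:289, Site 3:105.25, Site 4:153, Site 5:186.25, Site 6:0.5, Site 7:5 → nearest is Site 6
(4.5, -7.5) — d² to each: Site 1:68.5, Site 2:302.5, Site 3:101.25, Site 4:212.5, Site 5:133.25, Site 6:13, Site 7:26.5 → nearest is Site 6
(2, 4.5) — d² to each: Site 1:340.25, Site 2:29.25, Site 3:13, Site 4:66.25, Site 5:144.5, Site 6:130.25, Site 7:139.25 → nearest is Site 3
(7, 10.5) — d² to each: Site 1:487.25, Site 2:66.25, Site 3:130, Site 4:29.25, Site 5:392.5, Site 6:256.25, Site 7:244.25 → nearest is Site 4
(2.5, 11.5) — d² to each: Site 1:596.5, Site 2:18.5, Site 3:106.25, Site 4:86.5, Site 5:321.25, Site 6:314, Site 7:314.5 → nearest is Site 2
Tally — Site 2:2, Site 3:1, Site 4:1, Site 6:4. Site 6 captures the most (4).

Site 6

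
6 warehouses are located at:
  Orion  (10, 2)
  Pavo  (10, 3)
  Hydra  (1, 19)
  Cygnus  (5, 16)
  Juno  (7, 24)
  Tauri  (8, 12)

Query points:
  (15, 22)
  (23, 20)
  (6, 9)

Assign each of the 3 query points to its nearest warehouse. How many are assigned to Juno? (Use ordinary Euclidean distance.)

2

(15, 22) — d² to each: Orion:425, Pavo:386, Hydra:205, Cygnus:136, Juno:68, Tauri:149 → nearest is Juno
(23, 20) — d² to each: Orion:493, Pavo:458, Hydra:485, Cygnus:340, Juno:272, Tauri:289 → nearest is Juno
(6, 9) — d² to each: Orion:65, Pavo:52, Hydra:125, Cygnus:50, Juno:226, Tauri:13 → nearest is Tauri
2 of the 3 points have Juno as nearest.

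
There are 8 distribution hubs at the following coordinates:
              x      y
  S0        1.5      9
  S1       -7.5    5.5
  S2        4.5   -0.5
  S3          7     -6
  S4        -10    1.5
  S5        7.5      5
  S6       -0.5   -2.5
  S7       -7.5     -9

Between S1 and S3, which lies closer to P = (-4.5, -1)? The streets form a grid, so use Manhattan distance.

S1

d(P,S1) = |-4.5−(-7.5)| + |-1−5.5| = 3 + 6.5 = 9.5
d(P,S3) = |-4.5−7| + |-1−(-6)| = 11.5 + 5 = 16.5
9.5 < 16.5, so S1 is closer.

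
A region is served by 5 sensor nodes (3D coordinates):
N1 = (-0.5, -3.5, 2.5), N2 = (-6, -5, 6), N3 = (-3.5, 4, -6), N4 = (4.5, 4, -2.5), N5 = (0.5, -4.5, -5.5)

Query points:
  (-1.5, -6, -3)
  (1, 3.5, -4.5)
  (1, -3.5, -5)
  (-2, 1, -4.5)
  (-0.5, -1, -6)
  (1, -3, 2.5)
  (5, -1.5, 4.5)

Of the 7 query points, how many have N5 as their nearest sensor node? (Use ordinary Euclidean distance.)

(-1.5, -6, -3) — d² to each: N1:37.5, N2:102.25, N3:113, N4:136.25, N5:12.5 → nearest is N5
(1, 3.5, -4.5) — d² to each: N1:100.25, N2:231.5, N3:22.75, N4:16.5, N5:65.25 → nearest is N4
(1, -3.5, -5) — d² to each: N1:58.5, N2:172.25, N3:77.5, N4:74.75, N5:1.5 → nearest is N5
(-2, 1, -4.5) — d² to each: N1:71.5, N2:162.25, N3:13.5, N4:55.25, N5:37.5 → nearest is N3
(-0.5, -1, -6) — d² to each: N1:78.5, N2:190.25, N3:34, N4:62.25, N5:13.5 → nearest is N5
(1, -3, 2.5) — d² to each: N1:2.5, N2:65.25, N3:141.5, N4:86.25, N5:66.5 → nearest is N1
(5, -1.5, 4.5) — d² to each: N1:38.25, N2:135.5, N3:212.75, N4:79.5, N5:129.25 → nearest is N1
3 of the 7 points have N5 as nearest.

3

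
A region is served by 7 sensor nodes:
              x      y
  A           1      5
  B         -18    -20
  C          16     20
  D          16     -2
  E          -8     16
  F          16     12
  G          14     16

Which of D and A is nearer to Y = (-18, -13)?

Compare squared distances:
|YD|² = (-18−16)² + (-13−(-2))² = 1156 + 121 = 1277
|YA|² = (-18−1)² + (-13−5)² = 361 + 324 = 685
1277 > 685, so A is closer.

A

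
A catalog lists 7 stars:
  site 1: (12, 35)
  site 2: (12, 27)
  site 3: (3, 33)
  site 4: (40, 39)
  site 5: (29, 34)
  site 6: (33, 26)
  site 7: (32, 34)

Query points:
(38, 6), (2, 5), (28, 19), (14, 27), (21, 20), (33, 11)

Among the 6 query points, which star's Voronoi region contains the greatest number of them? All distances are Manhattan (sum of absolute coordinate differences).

site 6

(38, 6) — d to each: site 1:55, site 2:47, site 3:62, site 4:35, site 5:37, site 6:25, site 7:34 → nearest is site 6
(2, 5) — d to each: site 1:40, site 2:32, site 3:29, site 4:72, site 5:56, site 6:52, site 7:59 → nearest is site 3
(28, 19) — d to each: site 1:32, site 2:24, site 3:39, site 4:32, site 5:16, site 6:12, site 7:19 → nearest is site 6
(14, 27) — d to each: site 1:10, site 2:2, site 3:17, site 4:38, site 5:22, site 6:20, site 7:25 → nearest is site 2
(21, 20) — d to each: site 1:24, site 2:16, site 3:31, site 4:38, site 5:22, site 6:18, site 7:25 → nearest is site 2
(33, 11) — d to each: site 1:45, site 2:37, site 3:52, site 4:35, site 5:27, site 6:15, site 7:24 → nearest is site 6
Tally — site 2:2, site 3:1, site 6:3. site 6 captures the most (3).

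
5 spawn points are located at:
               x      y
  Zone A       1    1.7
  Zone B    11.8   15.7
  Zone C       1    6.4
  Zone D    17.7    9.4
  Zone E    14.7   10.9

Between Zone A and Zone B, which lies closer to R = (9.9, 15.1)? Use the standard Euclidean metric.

Compare squared distances:
d²(R, Zone A) = (9.9−1)² + (15.1−1.7)² = 79.21 + 179.56 = 258.77
d²(R, Zone B) = (9.9−11.8)² + (15.1−15.7)² = 3.61 + 0.36 = 3.97
258.77 > 3.97, so Zone B is closer.

Zone B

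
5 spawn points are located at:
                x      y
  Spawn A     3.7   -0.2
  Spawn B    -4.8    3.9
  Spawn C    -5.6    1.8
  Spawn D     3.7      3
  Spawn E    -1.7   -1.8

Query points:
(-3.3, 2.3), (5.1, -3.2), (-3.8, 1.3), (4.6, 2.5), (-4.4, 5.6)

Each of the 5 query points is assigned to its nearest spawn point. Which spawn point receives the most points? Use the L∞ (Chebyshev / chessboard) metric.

Spawn B

(-3.3, 2.3) — d to each: Spawn A:7, Spawn B:1.6, Spawn C:2.3, Spawn D:7, Spawn E:4.1 → nearest is Spawn B
(5.1, -3.2) — d to each: Spawn A:3, Spawn B:9.9, Spawn C:10.7, Spawn D:6.2, Spawn E:6.8 → nearest is Spawn A
(-3.8, 1.3) — d to each: Spawn A:7.5, Spawn B:2.6, Spawn C:1.8, Spawn D:7.5, Spawn E:3.1 → nearest is Spawn C
(4.6, 2.5) — d to each: Spawn A:2.7, Spawn B:9.4, Spawn C:10.2, Spawn D:0.9, Spawn E:6.3 → nearest is Spawn D
(-4.4, 5.6) — d to each: Spawn A:8.1, Spawn B:1.7, Spawn C:3.8, Spawn D:8.1, Spawn E:7.4 → nearest is Spawn B
Tally — Spawn A:1, Spawn B:2, Spawn C:1, Spawn D:1. Spawn B captures the most (2).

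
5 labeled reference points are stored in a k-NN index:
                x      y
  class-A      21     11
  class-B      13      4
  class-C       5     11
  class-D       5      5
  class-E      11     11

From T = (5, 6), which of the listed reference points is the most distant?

class-A

Compare squared distances (the ordering matches that of the actual distances):
d²(T, class-A) = (5−21)² + (6−11)² = 256 + 25 = 281
d²(T, class-B) = (5−13)² + (6−4)² = 64 + 4 = 68
d²(T, class-C) = (5−5)² + (6−11)² = 0 + 25 = 25
d²(T, class-D) = (5−5)² + (6−5)² = 0 + 1 = 1
d²(T, class-E) = (5−11)² + (6−11)² = 36 + 25 = 61
The largest is to class-A.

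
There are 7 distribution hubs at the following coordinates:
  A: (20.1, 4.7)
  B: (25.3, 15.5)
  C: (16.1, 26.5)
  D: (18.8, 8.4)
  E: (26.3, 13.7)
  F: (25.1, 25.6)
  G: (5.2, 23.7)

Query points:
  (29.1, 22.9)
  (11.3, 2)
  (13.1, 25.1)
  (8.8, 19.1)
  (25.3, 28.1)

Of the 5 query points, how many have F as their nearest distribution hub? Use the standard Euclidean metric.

2

(29.1, 22.9) — d² to each: A:412.24, B:69.2, C:181.96, D:316.34, E:92.48, F:23.29, G:571.85 → nearest is F
(11.3, 2) — d² to each: A:84.73, B:378.25, C:623.29, D:97.21, E:361.89, F:747.4, G:508.1 → nearest is A
(13.1, 25.1) — d² to each: A:465.16, B:241, C:10.96, D:311.38, E:304.2, F:144.25, G:64.37 → nearest is C
(8.8, 19.1) — d² to each: A:335.05, B:285.21, C:108.05, D:214.49, E:335.41, F:307.94, G:34.12 → nearest is G
(25.3, 28.1) — d² to each: A:574.6, B:158.76, C:87.2, D:430.34, E:208.36, F:6.29, G:423.37 → nearest is F
2 of the 5 points have F as nearest.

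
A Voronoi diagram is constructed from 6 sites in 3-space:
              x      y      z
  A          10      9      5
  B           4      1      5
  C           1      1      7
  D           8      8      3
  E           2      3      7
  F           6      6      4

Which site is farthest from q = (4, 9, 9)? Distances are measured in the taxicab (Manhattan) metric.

d(q,A) = |4−10| + |9−9| + |9−5| = 6 + 0 + 4 = 10
d(q,B) = |4−4| + |9−1| + |9−5| = 0 + 8 + 4 = 12
d(q,C) = |4−1| + |9−1| + |9−7| = 3 + 8 + 2 = 13
d(q,D) = |4−8| + |9−8| + |9−3| = 4 + 1 + 6 = 11
d(q,E) = |4−2| + |9−3| + |9−7| = 2 + 6 + 2 = 10
d(q,F) = |4−6| + |9−6| + |9−4| = 2 + 3 + 5 = 10
The largest is to C.

C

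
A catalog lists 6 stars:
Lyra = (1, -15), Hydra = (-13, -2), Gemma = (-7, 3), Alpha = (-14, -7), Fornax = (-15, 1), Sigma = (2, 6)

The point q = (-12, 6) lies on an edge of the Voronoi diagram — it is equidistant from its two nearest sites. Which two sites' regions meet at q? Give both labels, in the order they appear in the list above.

Squared distances from q to each site:
d²(q, Lyra) = (-12−1)² + (6−(-15))² = 169 + 441 = 610
d²(q, Hydra) = (-12−(-13))² + (6−(-2))² = 1 + 64 = 65
d²(q, Gemma) = (-12−(-7))² + (6−3)² = 25 + 9 = 34
d²(q, Alpha) = (-12−(-14))² + (6−(-7))² = 4 + 169 = 173
d²(q, Fornax) = (-12−(-15))² + (6−1)² = 9 + 25 = 34
d²(q, Sigma) = (-12−2)² + (6−6)² = 196 + 0 = 196
q is equidistant from Gemma and Fornax (both at squared distance 34), and every other site is strictly farther — so q lies on the Gemma–Fornax Voronoi edge.

Gemma and Fornax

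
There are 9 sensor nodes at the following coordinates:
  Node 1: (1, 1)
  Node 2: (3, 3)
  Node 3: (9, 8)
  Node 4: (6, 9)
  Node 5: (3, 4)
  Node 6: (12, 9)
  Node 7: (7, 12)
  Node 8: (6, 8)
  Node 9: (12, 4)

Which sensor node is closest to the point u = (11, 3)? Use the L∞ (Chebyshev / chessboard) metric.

Node 9

d(u, Node 1) = max(10, 2) = 10
d(u, Node 2) = max(8, 0) = 8
d(u, Node 3) = max(2, 5) = 5
d(u, Node 4) = max(5, 6) = 6
d(u, Node 5) = max(8, 1) = 8
d(u, Node 6) = max(1, 6) = 6
d(u, Node 7) = max(4, 9) = 9
d(u, Node 8) = max(5, 5) = 5
d(u, Node 9) = max(1, 1) = 1
Minimum is at Node 9.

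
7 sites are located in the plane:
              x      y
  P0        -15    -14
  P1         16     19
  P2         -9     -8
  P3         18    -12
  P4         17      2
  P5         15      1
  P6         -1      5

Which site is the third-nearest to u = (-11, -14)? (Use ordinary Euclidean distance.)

Squared Euclidean distances:
|uP0|² = (-11−(-15))² + (-14−(-14))² = 16 + 0 = 16
|uP1|² = (-11−16)² + (-14−19)² = 729 + 1089 = 1818
|uP2|² = (-11−(-9))² + (-14−(-8))² = 4 + 36 = 40
|uP3|² = (-11−18)² + (-14−(-12))² = 841 + 4 = 845
|uP4|² = (-11−17)² + (-14−2)² = 784 + 256 = 1040
|uP5|² = (-11−15)² + (-14−1)² = 676 + 225 = 901
|uP6|² = (-11−(-1))² + (-14−5)² = 100 + 361 = 461
Sorted ascending: P0, P2, P6, P3, … — the third-nearest is P6.

P6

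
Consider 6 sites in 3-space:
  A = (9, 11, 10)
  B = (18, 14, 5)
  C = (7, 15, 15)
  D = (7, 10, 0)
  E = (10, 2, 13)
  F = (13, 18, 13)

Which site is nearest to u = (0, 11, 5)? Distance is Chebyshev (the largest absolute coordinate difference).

D

d(u,A) = max(9, 0, 5) = 9
d(u,B) = max(18, 3, 0) = 18
d(u,C) = max(7, 4, 10) = 10
d(u,D) = max(7, 1, 5) = 7
d(u,E) = max(10, 9, 8) = 10
d(u,F) = max(13, 7, 8) = 13
Minimum is at D.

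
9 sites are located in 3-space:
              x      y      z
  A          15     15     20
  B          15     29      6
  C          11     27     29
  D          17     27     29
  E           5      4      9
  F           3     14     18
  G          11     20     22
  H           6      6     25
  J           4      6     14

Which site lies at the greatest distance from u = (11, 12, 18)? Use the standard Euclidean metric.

Since √ is increasing, it suffices to compare squared distances:
|uA|² = (11−15)² + (12−15)² + (18−20)² = 16 + 9 + 4 = 29
|uB|² = (11−15)² + (12−29)² + (18−6)² = 16 + 289 + 144 = 449
|uC|² = (11−11)² + (12−27)² + (18−29)² = 0 + 225 + 121 = 346
|uD|² = (11−17)² + (12−27)² + (18−29)² = 36 + 225 + 121 = 382
|uE|² = (11−5)² + (12−4)² + (18−9)² = 36 + 64 + 81 = 181
|uF|² = (11−3)² + (12−14)² + (18−18)² = 64 + 4 + 0 = 68
|uG|² = (11−11)² + (12−20)² + (18−22)² = 0 + 64 + 16 = 80
|uH|² = (11−6)² + (12−6)² + (18−25)² = 25 + 36 + 49 = 110
|uJ|² = (11−4)² + (12−6)² + (18−14)² = 49 + 36 + 16 = 101
The largest is to B.

B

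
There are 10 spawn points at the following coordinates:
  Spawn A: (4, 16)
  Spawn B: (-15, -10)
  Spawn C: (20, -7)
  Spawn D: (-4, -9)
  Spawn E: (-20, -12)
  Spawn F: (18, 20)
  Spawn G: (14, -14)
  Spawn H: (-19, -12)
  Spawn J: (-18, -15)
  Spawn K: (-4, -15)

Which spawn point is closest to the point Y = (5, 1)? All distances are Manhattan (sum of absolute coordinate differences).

Spawn A

d(Y, Spawn A) = |5−4| + |1−16| = 1 + 15 = 16
d(Y, Spawn B) = |5−(-15)| + |1−(-10)| = 20 + 11 = 31
d(Y, Spawn C) = |5−20| + |1−(-7)| = 15 + 8 = 23
d(Y, Spawn D) = |5−(-4)| + |1−(-9)| = 9 + 10 = 19
d(Y, Spawn E) = |5−(-20)| + |1−(-12)| = 25 + 13 = 38
d(Y, Spawn F) = |5−18| + |1−20| = 13 + 19 = 32
d(Y, Spawn G) = |5−14| + |1−(-14)| = 9 + 15 = 24
d(Y, Spawn H) = |5−(-19)| + |1−(-12)| = 24 + 13 = 37
d(Y, Spawn J) = |5−(-18)| + |1−(-15)| = 23 + 16 = 39
d(Y, Spawn K) = |5−(-4)| + |1−(-15)| = 9 + 16 = 25
The smallest is to Spawn A, so Y lies in the Voronoi region of Spawn A.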